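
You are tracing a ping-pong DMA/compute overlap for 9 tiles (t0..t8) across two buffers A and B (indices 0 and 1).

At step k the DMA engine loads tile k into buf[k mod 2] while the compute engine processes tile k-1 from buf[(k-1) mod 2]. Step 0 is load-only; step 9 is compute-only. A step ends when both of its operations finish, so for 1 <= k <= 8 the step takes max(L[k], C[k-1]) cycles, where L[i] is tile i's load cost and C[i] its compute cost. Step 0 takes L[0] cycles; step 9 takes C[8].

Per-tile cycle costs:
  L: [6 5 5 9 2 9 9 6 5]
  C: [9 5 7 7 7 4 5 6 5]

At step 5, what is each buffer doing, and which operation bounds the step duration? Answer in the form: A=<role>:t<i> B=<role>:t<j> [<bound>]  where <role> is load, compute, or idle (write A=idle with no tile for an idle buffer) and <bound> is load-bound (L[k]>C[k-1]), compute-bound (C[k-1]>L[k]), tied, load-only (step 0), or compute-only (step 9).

k=0 load=t0/6c comp=- wait=6 total=6
k=1 load=t1/5c comp=t0/9c wait=9 total=15
k=2 load=t2/5c comp=t1/5c wait=5 total=20
k=3 load=t3/9c comp=t2/7c wait=9 total=29
k=4 load=t4/2c comp=t3/7c wait=7 total=36
k=5 load=t5/9c comp=t4/7c wait=9 total=45
k=6 load=t6/9c comp=t5/4c wait=9 total=54
k=7 load=t7/6c comp=t6/5c wait=6 total=60
k=8 load=t8/5c comp=t7/6c wait=6 total=66
k=9 load=- comp=t8/5c wait=5 total=71

step 5: A=compute:t4 B=load:t5 [load-bound]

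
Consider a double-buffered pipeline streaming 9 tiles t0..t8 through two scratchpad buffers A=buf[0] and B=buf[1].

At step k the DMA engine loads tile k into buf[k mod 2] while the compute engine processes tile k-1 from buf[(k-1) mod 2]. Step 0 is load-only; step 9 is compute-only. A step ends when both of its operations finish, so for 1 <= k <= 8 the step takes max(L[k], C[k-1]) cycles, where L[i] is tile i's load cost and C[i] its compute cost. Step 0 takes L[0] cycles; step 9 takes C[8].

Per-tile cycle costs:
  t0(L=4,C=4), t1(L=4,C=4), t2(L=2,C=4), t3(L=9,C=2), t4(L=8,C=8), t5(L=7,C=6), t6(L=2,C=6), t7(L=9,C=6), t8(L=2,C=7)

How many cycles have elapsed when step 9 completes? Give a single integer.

end_cycle[9] = 65

step 0: L[0]=4 → dur=4, Σ=4 | A=load:t0 B=idle [load-only]
step 1: L[1]=4 C[0]=4 → dur=4, Σ=8 | A=compute:t0 B=load:t1 [tied]
step 2: L[2]=2 C[1]=4 → dur=4, Σ=12 | A=load:t2 B=compute:t1 [compute-bound]
step 3: L[3]=9 C[2]=4 → dur=9, Σ=21 | A=compute:t2 B=load:t3 [load-bound]
step 4: L[4]=8 C[3]=2 → dur=8, Σ=29 | A=load:t4 B=compute:t3 [load-bound]
step 5: L[5]=7 C[4]=8 → dur=8, Σ=37 | A=compute:t4 B=load:t5 [compute-bound]
step 6: L[6]=2 C[5]=6 → dur=6, Σ=43 | A=load:t6 B=compute:t5 [compute-bound]
step 7: L[7]=9 C[6]=6 → dur=9, Σ=52 | A=compute:t6 B=load:t7 [load-bound]
step 8: L[8]=2 C[7]=6 → dur=6, Σ=58 | A=load:t8 B=compute:t7 [compute-bound]
step 9: C[8]=7 → dur=7, Σ=65 | A=compute:t8 B=idle [compute-only]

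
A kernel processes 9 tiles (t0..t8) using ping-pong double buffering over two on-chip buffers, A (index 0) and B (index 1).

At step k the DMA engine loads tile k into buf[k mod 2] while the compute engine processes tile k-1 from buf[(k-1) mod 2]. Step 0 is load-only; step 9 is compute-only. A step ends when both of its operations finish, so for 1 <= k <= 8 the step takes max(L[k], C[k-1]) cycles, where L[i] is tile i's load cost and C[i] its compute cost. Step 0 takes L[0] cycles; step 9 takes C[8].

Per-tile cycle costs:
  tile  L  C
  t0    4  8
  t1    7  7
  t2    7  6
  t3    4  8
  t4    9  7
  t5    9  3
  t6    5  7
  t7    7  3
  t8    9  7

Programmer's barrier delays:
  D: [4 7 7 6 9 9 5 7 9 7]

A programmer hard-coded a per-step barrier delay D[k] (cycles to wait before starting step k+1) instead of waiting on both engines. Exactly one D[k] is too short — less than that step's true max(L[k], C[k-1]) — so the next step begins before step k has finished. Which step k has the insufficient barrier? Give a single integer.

step 0: need L[0]=4 = 4; D[0]=4 ok
step 1: need max(L[1]=7,C[0]=8) = 8; D[1]=7 SHORT
step 2: need max(L[2]=7,C[1]=7) = 7; D[2]=7 ok
step 3: need max(L[3]=4,C[2]=6) = 6; D[3]=6 ok
step 4: need max(L[4]=9,C[3]=8) = 9; D[4]=9 ok
step 5: need max(L[5]=9,C[4]=7) = 9; D[5]=9 ok
step 6: need max(L[6]=5,C[5]=3) = 5; D[6]=5 ok
step 7: need max(L[7]=7,C[6]=7) = 7; D[7]=7 ok
step 8: need max(L[8]=9,C[7]=3) = 9; D[8]=9 ok
step 9: need C[8]=7 = 7; D[9]=7 ok

hazard at step 1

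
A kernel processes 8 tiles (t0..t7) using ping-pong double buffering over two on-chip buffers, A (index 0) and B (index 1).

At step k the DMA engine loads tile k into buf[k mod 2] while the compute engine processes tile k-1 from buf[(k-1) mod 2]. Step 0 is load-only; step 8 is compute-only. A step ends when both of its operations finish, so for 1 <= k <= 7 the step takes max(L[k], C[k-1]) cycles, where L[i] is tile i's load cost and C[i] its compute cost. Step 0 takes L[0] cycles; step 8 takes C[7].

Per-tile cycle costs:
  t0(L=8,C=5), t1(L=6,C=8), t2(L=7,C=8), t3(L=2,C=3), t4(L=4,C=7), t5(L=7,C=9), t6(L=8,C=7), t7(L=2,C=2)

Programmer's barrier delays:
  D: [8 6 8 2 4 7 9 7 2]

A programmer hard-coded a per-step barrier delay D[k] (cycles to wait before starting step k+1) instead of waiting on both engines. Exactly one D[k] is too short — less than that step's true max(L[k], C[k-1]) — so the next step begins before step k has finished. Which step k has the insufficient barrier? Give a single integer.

hazard at step 3

[0] required=L[0]=8=8 vs D=8 ok
[1] required=max(L[1]=6,C[0]=5)=6 vs D=6 ok
[2] required=max(L[2]=7,C[1]=8)=8 vs D=8 ok
[3] required=max(L[3]=2,C[2]=8)=8 vs D=2 SHORT
[4] required=max(L[4]=4,C[3]=3)=4 vs D=4 ok
[5] required=max(L[5]=7,C[4]=7)=7 vs D=7 ok
[6] required=max(L[6]=8,C[5]=9)=9 vs D=9 ok
[7] required=max(L[7]=2,C[6]=7)=7 vs D=7 ok
[8] required=C[7]=2=2 vs D=2 ok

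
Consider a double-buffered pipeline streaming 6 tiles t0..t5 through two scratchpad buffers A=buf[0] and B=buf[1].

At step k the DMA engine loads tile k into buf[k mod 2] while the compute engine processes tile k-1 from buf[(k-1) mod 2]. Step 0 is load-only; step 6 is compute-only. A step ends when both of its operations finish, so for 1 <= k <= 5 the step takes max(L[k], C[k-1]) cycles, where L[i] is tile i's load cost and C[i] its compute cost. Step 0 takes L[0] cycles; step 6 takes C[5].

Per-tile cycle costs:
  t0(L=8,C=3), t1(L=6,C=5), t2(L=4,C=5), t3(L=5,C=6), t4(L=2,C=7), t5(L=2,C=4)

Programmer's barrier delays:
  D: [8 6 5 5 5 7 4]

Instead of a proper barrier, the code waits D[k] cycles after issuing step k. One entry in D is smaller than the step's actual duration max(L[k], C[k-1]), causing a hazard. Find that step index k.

hazard at step 4

[0] required=L[0]=8=8 vs D=8 ok
[1] required=max(L[1]=6,C[0]=3)=6 vs D=6 ok
[2] required=max(L[2]=4,C[1]=5)=5 vs D=5 ok
[3] required=max(L[3]=5,C[2]=5)=5 vs D=5 ok
[4] required=max(L[4]=2,C[3]=6)=6 vs D=5 SHORT
[5] required=max(L[5]=2,C[4]=7)=7 vs D=7 ok
[6] required=C[5]=4=4 vs D=4 ok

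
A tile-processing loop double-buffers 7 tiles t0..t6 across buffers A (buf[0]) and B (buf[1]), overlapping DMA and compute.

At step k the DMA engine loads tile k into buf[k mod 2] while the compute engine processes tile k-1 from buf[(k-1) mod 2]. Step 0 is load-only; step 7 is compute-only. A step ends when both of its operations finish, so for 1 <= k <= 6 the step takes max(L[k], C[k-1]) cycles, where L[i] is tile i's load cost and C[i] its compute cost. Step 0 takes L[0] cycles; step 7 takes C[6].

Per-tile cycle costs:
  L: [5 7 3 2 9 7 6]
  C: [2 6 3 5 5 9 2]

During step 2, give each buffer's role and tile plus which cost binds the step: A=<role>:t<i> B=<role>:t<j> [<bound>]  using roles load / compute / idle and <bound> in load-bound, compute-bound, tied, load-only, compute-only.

step 0: L[0]=5 → dur=5, Σ=5 | A=load:t0 B=idle [load-only]
step 1: L[1]=7 C[0]=2 → dur=7, Σ=12 | A=compute:t0 B=load:t1 [load-bound]
step 2: L[2]=3 C[1]=6 → dur=6, Σ=18 | A=load:t2 B=compute:t1 [compute-bound]
step 3: L[3]=2 C[2]=3 → dur=3, Σ=21 | A=compute:t2 B=load:t3 [compute-bound]
step 4: L[4]=9 C[3]=5 → dur=9, Σ=30 | A=load:t4 B=compute:t3 [load-bound]
step 5: L[5]=7 C[4]=5 → dur=7, Σ=37 | A=compute:t4 B=load:t5 [load-bound]
step 6: L[6]=6 C[5]=9 → dur=9, Σ=46 | A=load:t6 B=compute:t5 [compute-bound]
step 7: C[6]=2 → dur=2, Σ=48 | A=compute:t6 B=idle [compute-only]

step 2: A=load:t2 B=compute:t1 [compute-bound]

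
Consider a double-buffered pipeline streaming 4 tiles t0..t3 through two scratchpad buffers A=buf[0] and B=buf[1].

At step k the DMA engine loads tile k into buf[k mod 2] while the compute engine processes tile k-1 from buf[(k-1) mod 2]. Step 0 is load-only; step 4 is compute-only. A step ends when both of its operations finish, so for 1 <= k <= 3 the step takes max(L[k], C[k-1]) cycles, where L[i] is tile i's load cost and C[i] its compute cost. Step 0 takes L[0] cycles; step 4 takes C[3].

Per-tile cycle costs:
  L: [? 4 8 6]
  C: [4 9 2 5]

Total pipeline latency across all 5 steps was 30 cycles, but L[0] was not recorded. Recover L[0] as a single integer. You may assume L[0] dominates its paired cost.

step 0 = dur = L[0]=? = L[0]  (unknown; binding)
step 1 = dur = max(L[1]=4, C[0]=4) = 4
step 2 = dur = max(L[2]=8, C[1]=9) = 9
step 3 = dur = max(L[3]=6, C[2]=2) = 6
step 4 = dur = C[3]=5 = 5
sum of known step durations = 24
dur[0] = total - known = 30 - 24 = 6
L[0] is the binding max in step 0, so L[0] = dur[0] = 6

L[0] = 6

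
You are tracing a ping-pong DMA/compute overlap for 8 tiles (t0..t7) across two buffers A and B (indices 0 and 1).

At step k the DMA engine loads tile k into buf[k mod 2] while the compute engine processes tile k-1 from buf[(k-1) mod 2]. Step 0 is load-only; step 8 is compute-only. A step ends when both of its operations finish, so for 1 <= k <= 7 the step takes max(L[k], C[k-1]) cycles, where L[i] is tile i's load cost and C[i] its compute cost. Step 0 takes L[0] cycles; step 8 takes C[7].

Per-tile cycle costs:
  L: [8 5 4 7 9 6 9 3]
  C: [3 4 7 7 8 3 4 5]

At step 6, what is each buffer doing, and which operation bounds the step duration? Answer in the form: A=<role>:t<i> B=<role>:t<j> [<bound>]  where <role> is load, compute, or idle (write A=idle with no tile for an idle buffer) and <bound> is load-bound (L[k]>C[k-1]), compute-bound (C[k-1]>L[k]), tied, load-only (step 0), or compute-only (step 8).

  0. 8=8c; end=8; A:t0 B:-
  1. max(5,3)=5c; end=13; A:t0 B:t1
  2. max(4,4)=4c; end=17; A:t2 B:t1
  3. max(7,7)=7c; end=24; A:t2 B:t3
  4. max(9,7)=9c; end=33; A:t4 B:t3
  5. max(6,8)=8c; end=41; A:t4 B:t5
  6. max(9,3)=9c; end=50; A:t6 B:t5
  7. max(3,4)=4c; end=54; A:t6 B:t7
  8. 5=5c; end=59; A:t6 B:t7

step 6: A=load:t6 B=compute:t5 [load-bound]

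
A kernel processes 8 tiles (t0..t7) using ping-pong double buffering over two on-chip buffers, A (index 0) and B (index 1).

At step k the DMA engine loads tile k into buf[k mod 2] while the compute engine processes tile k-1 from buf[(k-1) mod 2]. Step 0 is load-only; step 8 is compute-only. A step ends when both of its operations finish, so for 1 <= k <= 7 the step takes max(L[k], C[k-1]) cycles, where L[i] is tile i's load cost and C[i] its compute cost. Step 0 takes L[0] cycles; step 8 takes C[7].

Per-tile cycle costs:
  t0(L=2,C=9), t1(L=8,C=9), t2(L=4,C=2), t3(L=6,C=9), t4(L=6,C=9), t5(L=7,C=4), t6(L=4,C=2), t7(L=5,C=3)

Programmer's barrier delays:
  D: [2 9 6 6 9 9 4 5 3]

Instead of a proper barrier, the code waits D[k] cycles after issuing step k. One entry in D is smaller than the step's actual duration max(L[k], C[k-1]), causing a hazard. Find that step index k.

hazard at step 2

[0] required=L[0]=2=2 vs D=2 ok
[1] required=max(L[1]=8,C[0]=9)=9 vs D=9 ok
[2] required=max(L[2]=4,C[1]=9)=9 vs D=6 SHORT
[3] required=max(L[3]=6,C[2]=2)=6 vs D=6 ok
[4] required=max(L[4]=6,C[3]=9)=9 vs D=9 ok
[5] required=max(L[5]=7,C[4]=9)=9 vs D=9 ok
[6] required=max(L[6]=4,C[5]=4)=4 vs D=4 ok
[7] required=max(L[7]=5,C[6]=2)=5 vs D=5 ok
[8] required=C[7]=3=3 vs D=3 ok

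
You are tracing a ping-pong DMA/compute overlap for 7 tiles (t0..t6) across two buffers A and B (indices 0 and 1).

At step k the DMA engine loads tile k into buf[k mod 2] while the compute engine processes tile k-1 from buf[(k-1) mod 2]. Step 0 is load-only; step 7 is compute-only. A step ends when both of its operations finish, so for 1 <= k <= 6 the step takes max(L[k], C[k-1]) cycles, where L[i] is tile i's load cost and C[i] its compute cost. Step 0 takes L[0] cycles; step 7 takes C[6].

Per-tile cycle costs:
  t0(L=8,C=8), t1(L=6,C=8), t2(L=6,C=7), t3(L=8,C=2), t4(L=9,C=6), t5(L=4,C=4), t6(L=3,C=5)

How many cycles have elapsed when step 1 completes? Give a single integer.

  0. 8=8c; end=8; A:t0 B:-
  1. max(6,8)=8c; end=16; A:t0 B:t1
  2. max(6,8)=8c; end=24; A:t2 B:t1
  3. max(8,7)=8c; end=32; A:t2 B:t3
  4. max(9,2)=9c; end=41; A:t4 B:t3
  5. max(4,6)=6c; end=47; A:t4 B:t5
  6. max(3,4)=4c; end=51; A:t6 B:t5
  7. 5=5c; end=56; A:t6 B:t5

end_cycle[1] = 16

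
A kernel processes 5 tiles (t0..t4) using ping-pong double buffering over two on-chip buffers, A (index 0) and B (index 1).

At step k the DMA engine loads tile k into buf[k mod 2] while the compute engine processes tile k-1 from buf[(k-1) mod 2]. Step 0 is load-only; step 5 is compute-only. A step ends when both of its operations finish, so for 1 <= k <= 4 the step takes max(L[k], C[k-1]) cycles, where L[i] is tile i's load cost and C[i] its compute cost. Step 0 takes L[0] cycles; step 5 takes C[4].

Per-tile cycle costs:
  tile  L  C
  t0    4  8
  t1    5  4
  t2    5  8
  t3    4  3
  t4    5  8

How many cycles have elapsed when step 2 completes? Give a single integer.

end_cycle[2] = 17

  0. 4=4c; end=4; A:t0 B:-
  1. max(5,8)=8c; end=12; A:t0 B:t1
  2. max(5,4)=5c; end=17; A:t2 B:t1
  3. max(4,8)=8c; end=25; A:t2 B:t3
  4. max(5,3)=5c; end=30; A:t4 B:t3
  5. 8=8c; end=38; A:t4 B:t3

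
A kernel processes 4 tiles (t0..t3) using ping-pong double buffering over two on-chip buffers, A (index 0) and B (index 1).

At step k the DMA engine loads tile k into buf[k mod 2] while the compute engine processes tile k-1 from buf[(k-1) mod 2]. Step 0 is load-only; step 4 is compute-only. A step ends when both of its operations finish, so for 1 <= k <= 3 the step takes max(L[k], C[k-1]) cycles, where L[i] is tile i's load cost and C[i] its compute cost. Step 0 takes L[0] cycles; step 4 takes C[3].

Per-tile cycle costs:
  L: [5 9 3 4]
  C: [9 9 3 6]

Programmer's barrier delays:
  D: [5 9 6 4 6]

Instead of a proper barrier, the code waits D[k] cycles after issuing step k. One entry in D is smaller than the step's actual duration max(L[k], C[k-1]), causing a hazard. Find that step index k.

hazard at step 2

step 0: need L[0]=5 = 5; D[0]=5 ok
step 1: need max(L[1]=9,C[0]=9) = 9; D[1]=9 ok
step 2: need max(L[2]=3,C[1]=9) = 9; D[2]=6 SHORT
step 3: need max(L[3]=4,C[2]=3) = 4; D[3]=4 ok
step 4: need C[3]=6 = 6; D[4]=6 ok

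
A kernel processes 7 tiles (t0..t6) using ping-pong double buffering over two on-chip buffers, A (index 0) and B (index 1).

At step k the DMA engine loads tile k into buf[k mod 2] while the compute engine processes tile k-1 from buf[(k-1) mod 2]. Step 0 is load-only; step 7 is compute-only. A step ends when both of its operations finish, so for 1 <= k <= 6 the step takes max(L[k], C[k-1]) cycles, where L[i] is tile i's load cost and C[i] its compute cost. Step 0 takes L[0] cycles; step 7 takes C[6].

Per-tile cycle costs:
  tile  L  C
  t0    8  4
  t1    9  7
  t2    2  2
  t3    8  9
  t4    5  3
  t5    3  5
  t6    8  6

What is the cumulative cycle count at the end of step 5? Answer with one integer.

[0] DMA t0→A (8c) ∥ CU idle ⇒ 8c, clock 8
[1] DMA t1→B (9c) ∥ CU A:t0 (4c) ⇒ 9c, clock 17
[2] DMA t2→A (2c) ∥ CU B:t1 (7c) ⇒ 7c, clock 24
[3] DMA t3→B (8c) ∥ CU A:t2 (2c) ⇒ 8c, clock 32
[4] DMA t4→A (5c) ∥ CU B:t3 (9c) ⇒ 9c, clock 41
[5] DMA t5→B (3c) ∥ CU A:t4 (3c) ⇒ 3c, clock 44
[6] DMA t6→A (8c) ∥ CU B:t5 (5c) ⇒ 8c, clock 52
[7] DMA idle ∥ CU A:t6 (6c) ⇒ 6c, clock 58

end_cycle[5] = 44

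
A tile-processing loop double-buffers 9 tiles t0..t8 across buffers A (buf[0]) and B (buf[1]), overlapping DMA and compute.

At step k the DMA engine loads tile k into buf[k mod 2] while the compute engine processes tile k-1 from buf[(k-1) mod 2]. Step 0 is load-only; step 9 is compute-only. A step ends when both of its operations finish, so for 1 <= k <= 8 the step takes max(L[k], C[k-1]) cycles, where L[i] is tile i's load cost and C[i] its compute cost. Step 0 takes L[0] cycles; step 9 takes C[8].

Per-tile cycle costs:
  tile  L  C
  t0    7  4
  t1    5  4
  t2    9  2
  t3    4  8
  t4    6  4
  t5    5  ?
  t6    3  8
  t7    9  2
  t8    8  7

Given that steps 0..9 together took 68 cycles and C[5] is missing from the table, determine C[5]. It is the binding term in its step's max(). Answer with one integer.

step 0 → dur = L[0]=7 = 7
step 1 → dur = max(L[1]=5, C[0]=4) = 5
step 2 → dur = max(L[2]=9, C[1]=4) = 9
step 3 → dur = max(L[3]=4, C[2]=2) = 4
step 4 → dur = max(L[4]=6, C[3]=8) = 8
step 5 → dur = max(L[5]=5, C[4]=4) = 5
step 6 → dur = max(L[6]=3, C[5]=?) = C[5]  (unknown; binding)
step 7 → dur = max(L[7]=9, C[6]=8) = 9
step 8 → dur = max(L[8]=8, C[7]=2) = 8
step 9 → dur = C[8]=7 = 7
sum of known step durations = 62
dur[6] = total - known = 68 - 62 = 6
C[5] is the binding max in step 6, so C[5] = dur[6] = 6

C[5] = 6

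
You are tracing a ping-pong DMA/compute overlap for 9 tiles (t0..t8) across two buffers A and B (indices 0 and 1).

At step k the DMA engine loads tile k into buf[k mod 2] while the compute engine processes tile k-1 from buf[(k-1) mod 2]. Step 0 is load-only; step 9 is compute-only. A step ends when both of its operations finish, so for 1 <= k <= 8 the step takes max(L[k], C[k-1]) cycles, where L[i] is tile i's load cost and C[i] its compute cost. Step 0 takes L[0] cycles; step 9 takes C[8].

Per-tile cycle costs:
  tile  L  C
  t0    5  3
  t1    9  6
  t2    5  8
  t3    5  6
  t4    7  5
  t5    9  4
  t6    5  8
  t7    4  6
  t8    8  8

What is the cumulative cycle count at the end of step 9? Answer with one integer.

  0. 5=5c; end=5; A:t0 B:-
  1. max(9,3)=9c; end=14; A:t0 B:t1
  2. max(5,6)=6c; end=20; A:t2 B:t1
  3. max(5,8)=8c; end=28; A:t2 B:t3
  4. max(7,6)=7c; end=35; A:t4 B:t3
  5. max(9,5)=9c; end=44; A:t4 B:t5
  6. max(5,4)=5c; end=49; A:t6 B:t5
  7. max(4,8)=8c; end=57; A:t6 B:t7
  8. max(8,6)=8c; end=65; A:t8 B:t7
  9. 8=8c; end=73; A:t8 B:t7

end_cycle[9] = 73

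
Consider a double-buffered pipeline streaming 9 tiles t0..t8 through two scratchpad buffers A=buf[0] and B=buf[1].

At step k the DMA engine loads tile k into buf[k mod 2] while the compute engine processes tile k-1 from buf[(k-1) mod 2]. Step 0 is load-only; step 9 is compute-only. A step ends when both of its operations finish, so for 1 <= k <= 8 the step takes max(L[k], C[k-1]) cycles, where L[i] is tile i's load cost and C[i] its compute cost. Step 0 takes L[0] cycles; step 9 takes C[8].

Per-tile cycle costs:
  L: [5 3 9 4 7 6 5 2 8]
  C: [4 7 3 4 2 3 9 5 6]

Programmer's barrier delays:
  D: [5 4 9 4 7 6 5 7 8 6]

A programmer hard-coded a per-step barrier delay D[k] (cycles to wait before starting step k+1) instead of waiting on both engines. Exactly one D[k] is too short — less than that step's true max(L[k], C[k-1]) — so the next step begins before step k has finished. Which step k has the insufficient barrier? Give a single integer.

hazard at step 7

step 0: need L[0]=5 = 5; D[0]=5 ok
step 1: need max(L[1]=3,C[0]=4) = 4; D[1]=4 ok
step 2: need max(L[2]=9,C[1]=7) = 9; D[2]=9 ok
step 3: need max(L[3]=4,C[2]=3) = 4; D[3]=4 ok
step 4: need max(L[4]=7,C[3]=4) = 7; D[4]=7 ok
step 5: need max(L[5]=6,C[4]=2) = 6; D[5]=6 ok
step 6: need max(L[6]=5,C[5]=3) = 5; D[6]=5 ok
step 7: need max(L[7]=2,C[6]=9) = 9; D[7]=7 SHORT
step 8: need max(L[8]=8,C[7]=5) = 8; D[8]=8 ok
step 9: need C[8]=6 = 6; D[9]=6 ok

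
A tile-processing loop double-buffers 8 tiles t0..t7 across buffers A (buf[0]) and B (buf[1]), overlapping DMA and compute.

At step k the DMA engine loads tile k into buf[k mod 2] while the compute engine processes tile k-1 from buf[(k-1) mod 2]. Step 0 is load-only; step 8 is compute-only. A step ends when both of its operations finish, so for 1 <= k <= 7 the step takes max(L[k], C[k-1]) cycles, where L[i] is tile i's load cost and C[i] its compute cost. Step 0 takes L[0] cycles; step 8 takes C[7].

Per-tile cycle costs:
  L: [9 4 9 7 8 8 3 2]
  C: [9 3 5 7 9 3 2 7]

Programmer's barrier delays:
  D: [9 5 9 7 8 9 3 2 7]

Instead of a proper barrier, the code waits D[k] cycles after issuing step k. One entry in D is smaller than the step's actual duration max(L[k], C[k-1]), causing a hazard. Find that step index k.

step 0: need L[0]=9 = 9; D[0]=9 ok
step 1: need max(L[1]=4,C[0]=9) = 9; D[1]=5 SHORT
step 2: need max(L[2]=9,C[1]=3) = 9; D[2]=9 ok
step 3: need max(L[3]=7,C[2]=5) = 7; D[3]=7 ok
step 4: need max(L[4]=8,C[3]=7) = 8; D[4]=8 ok
step 5: need max(L[5]=8,C[4]=9) = 9; D[5]=9 ok
step 6: need max(L[6]=3,C[5]=3) = 3; D[6]=3 ok
step 7: need max(L[7]=2,C[6]=2) = 2; D[7]=2 ok
step 8: need C[7]=7 = 7; D[8]=7 ok

hazard at step 1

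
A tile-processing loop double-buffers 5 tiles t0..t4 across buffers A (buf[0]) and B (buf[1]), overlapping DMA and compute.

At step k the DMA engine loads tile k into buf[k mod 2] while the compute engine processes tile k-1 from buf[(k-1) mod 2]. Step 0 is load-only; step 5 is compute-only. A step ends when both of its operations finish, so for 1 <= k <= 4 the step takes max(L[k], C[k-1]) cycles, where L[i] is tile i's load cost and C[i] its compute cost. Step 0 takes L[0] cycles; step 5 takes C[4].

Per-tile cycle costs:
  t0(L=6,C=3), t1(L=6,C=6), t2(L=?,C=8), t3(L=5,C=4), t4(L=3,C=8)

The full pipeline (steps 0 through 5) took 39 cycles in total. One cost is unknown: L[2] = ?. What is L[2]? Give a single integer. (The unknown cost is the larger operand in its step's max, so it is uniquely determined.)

step 0 | dur = L[0]=6 = 6
step 1 | dur = max(L[1]=6, C[0]=3) = 6
step 2 | dur = max(L[2]=?, C[1]=6) = L[2]  (unknown; binding)
step 3 | dur = max(L[3]=5, C[2]=8) = 8
step 4 | dur = max(L[4]=3, C[3]=4) = 4
step 5 | dur = C[4]=8 = 8
sum of known step durations = 32
dur[2] = total - known = 39 - 32 = 7
L[2] is the binding max in step 2, so L[2] = dur[2] = 7

L[2] = 7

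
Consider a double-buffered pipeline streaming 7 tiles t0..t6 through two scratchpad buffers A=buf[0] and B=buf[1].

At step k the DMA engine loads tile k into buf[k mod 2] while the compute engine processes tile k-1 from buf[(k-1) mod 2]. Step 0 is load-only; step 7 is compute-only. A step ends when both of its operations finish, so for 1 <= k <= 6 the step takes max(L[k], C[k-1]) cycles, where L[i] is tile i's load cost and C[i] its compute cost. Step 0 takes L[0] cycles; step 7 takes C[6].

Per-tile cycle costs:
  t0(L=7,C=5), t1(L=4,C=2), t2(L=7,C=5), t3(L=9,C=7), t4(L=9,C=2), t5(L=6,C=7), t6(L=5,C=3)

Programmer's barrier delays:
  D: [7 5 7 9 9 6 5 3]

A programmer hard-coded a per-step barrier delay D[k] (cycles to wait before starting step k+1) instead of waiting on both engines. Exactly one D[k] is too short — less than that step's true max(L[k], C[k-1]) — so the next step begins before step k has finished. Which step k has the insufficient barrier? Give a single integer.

[0] required=L[0]=7=7 vs D=7 ok
[1] required=max(L[1]=4,C[0]=5)=5 vs D=5 ok
[2] required=max(L[2]=7,C[1]=2)=7 vs D=7 ok
[3] required=max(L[3]=9,C[2]=5)=9 vs D=9 ok
[4] required=max(L[4]=9,C[3]=7)=9 vs D=9 ok
[5] required=max(L[5]=6,C[4]=2)=6 vs D=6 ok
[6] required=max(L[6]=5,C[5]=7)=7 vs D=5 SHORT
[7] required=C[6]=3=3 vs D=3 ok

hazard at step 6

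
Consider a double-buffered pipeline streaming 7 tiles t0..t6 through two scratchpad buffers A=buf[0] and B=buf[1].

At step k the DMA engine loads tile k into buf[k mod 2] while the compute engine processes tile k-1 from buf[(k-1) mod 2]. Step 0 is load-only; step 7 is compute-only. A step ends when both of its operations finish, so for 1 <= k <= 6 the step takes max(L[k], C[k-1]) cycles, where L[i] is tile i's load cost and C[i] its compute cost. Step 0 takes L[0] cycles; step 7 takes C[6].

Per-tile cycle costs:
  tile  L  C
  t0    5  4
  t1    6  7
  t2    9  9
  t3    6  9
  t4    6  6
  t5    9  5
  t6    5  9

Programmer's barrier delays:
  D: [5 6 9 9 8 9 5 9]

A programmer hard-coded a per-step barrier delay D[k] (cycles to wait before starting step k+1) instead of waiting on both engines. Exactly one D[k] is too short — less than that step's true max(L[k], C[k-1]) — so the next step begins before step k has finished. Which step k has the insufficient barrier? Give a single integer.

[0] required=L[0]=5=5 vs D=5 ok
[1] required=max(L[1]=6,C[0]=4)=6 vs D=6 ok
[2] required=max(L[2]=9,C[1]=7)=9 vs D=9 ok
[3] required=max(L[3]=6,C[2]=9)=9 vs D=9 ok
[4] required=max(L[4]=6,C[3]=9)=9 vs D=8 SHORT
[5] required=max(L[5]=9,C[4]=6)=9 vs D=9 ok
[6] required=max(L[6]=5,C[5]=5)=5 vs D=5 ok
[7] required=C[6]=9=9 vs D=9 ok

hazard at step 4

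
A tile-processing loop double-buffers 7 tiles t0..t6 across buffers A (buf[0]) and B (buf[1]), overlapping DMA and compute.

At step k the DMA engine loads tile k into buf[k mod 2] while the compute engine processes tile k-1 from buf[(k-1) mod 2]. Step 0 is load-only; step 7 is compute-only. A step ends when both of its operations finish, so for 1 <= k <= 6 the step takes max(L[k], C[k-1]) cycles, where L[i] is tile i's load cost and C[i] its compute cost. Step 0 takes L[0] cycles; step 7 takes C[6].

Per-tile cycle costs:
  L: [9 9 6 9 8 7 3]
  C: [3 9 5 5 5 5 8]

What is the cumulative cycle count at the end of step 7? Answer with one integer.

step 0: L[0]=9 → dur=9, Σ=9 | A=load:t0 B=idle [load-only]
step 1: L[1]=9 C[0]=3 → dur=9, Σ=18 | A=compute:t0 B=load:t1 [load-bound]
step 2: L[2]=6 C[1]=9 → dur=9, Σ=27 | A=load:t2 B=compute:t1 [compute-bound]
step 3: L[3]=9 C[2]=5 → dur=9, Σ=36 | A=compute:t2 B=load:t3 [load-bound]
step 4: L[4]=8 C[3]=5 → dur=8, Σ=44 | A=load:t4 B=compute:t3 [load-bound]
step 5: L[5]=7 C[4]=5 → dur=7, Σ=51 | A=compute:t4 B=load:t5 [load-bound]
step 6: L[6]=3 C[5]=5 → dur=5, Σ=56 | A=load:t6 B=compute:t5 [compute-bound]
step 7: C[6]=8 → dur=8, Σ=64 | A=compute:t6 B=idle [compute-only]

end_cycle[7] = 64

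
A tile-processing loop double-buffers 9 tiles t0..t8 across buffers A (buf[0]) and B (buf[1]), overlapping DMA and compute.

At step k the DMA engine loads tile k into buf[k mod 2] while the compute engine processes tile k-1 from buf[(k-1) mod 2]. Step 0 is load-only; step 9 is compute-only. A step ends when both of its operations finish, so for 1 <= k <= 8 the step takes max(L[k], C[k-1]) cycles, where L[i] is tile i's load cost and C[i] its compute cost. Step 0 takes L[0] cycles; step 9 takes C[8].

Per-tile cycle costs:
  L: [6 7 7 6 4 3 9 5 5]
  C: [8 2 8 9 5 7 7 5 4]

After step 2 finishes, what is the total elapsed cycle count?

step 0: L[0]=6 → dur=6, Σ=6 | A=load:t0 B=idle [load-only]
step 1: L[1]=7 C[0]=8 → dur=8, Σ=14 | A=compute:t0 B=load:t1 [compute-bound]
step 2: L[2]=7 C[1]=2 → dur=7, Σ=21 | A=load:t2 B=compute:t1 [load-bound]
step 3: L[3]=6 C[2]=8 → dur=8, Σ=29 | A=compute:t2 B=load:t3 [compute-bound]
step 4: L[4]=4 C[3]=9 → dur=9, Σ=38 | A=load:t4 B=compute:t3 [compute-bound]
step 5: L[5]=3 C[4]=5 → dur=5, Σ=43 | A=compute:t4 B=load:t5 [compute-bound]
step 6: L[6]=9 C[5]=7 → dur=9, Σ=52 | A=load:t6 B=compute:t5 [load-bound]
step 7: L[7]=5 C[6]=7 → dur=7, Σ=59 | A=compute:t6 B=load:t7 [compute-bound]
step 8: L[8]=5 C[7]=5 → dur=5, Σ=64 | A=load:t8 B=compute:t7 [tied]
step 9: C[8]=4 → dur=4, Σ=68 | A=compute:t8 B=idle [compute-only]

end_cycle[2] = 21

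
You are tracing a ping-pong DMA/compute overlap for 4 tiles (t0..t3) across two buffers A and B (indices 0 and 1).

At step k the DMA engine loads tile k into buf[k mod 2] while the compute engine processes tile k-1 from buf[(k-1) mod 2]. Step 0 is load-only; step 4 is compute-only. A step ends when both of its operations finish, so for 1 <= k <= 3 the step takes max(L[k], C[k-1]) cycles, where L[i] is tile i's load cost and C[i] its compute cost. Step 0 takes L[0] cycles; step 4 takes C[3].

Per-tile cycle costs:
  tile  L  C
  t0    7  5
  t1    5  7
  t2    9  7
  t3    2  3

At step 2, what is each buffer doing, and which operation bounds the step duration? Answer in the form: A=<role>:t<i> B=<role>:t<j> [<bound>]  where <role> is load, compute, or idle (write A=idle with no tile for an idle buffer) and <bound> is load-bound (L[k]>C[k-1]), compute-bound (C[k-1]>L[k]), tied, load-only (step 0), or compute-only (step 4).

  0. 7=7c; end=7; A:t0 B:-
  1. max(5,5)=5c; end=12; A:t0 B:t1
  2. max(9,7)=9c; end=21; A:t2 B:t1
  3. max(2,7)=7c; end=28; A:t2 B:t3
  4. 3=3c; end=31; A:t2 B:t3

step 2: A=load:t2 B=compute:t1 [load-bound]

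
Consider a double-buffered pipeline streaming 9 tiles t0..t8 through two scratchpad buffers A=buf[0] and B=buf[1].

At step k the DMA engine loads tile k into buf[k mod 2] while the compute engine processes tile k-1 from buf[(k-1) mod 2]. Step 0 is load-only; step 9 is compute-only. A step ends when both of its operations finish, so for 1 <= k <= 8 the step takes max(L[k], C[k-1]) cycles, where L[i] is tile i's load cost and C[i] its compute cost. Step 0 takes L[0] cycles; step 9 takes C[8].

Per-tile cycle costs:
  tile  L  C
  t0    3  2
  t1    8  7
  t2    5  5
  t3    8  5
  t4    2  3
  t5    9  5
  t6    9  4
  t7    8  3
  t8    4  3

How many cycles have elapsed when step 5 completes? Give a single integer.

k=0 load=t0/3c comp=- wait=3 total=3
k=1 load=t1/8c comp=t0/2c wait=8 total=11
k=2 load=t2/5c comp=t1/7c wait=7 total=18
k=3 load=t3/8c comp=t2/5c wait=8 total=26
k=4 load=t4/2c comp=t3/5c wait=5 total=31
k=5 load=t5/9c comp=t4/3c wait=9 total=40
k=6 load=t6/9c comp=t5/5c wait=9 total=49
k=7 load=t7/8c comp=t6/4c wait=8 total=57
k=8 load=t8/4c comp=t7/3c wait=4 total=61
k=9 load=- comp=t8/3c wait=3 total=64

end_cycle[5] = 40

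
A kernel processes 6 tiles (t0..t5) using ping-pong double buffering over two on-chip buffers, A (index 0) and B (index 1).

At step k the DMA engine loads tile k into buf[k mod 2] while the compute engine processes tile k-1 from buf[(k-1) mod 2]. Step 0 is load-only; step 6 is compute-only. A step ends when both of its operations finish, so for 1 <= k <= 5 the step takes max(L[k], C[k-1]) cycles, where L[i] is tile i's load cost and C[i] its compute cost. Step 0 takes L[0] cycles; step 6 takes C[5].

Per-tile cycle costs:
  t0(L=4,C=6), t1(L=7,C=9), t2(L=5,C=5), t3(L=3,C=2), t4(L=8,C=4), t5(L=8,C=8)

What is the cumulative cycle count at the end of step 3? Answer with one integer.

end_cycle[3] = 25

[0] DMA t0→A (4c) ∥ CU idle ⇒ 4c, clock 4
[1] DMA t1→B (7c) ∥ CU A:t0 (6c) ⇒ 7c, clock 11
[2] DMA t2→A (5c) ∥ CU B:t1 (9c) ⇒ 9c, clock 20
[3] DMA t3→B (3c) ∥ CU A:t2 (5c) ⇒ 5c, clock 25
[4] DMA t4→A (8c) ∥ CU B:t3 (2c) ⇒ 8c, clock 33
[5] DMA t5→B (8c) ∥ CU A:t4 (4c) ⇒ 8c, clock 41
[6] DMA idle ∥ CU B:t5 (8c) ⇒ 8c, clock 49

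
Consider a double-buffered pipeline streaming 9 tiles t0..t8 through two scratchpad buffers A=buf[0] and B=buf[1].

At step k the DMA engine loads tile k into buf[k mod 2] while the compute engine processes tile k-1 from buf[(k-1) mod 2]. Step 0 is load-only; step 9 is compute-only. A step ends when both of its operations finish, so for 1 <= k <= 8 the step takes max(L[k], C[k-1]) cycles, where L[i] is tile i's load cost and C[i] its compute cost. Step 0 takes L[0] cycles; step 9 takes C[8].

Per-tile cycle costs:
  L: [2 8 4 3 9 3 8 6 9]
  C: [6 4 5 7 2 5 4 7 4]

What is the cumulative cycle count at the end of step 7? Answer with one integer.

end_cycle[7] = 45

  0. 2=2c; end=2; A:t0 B:-
  1. max(8,6)=8c; end=10; A:t0 B:t1
  2. max(4,4)=4c; end=14; A:t2 B:t1
  3. max(3,5)=5c; end=19; A:t2 B:t3
  4. max(9,7)=9c; end=28; A:t4 B:t3
  5. max(3,2)=3c; end=31; A:t4 B:t5
  6. max(8,5)=8c; end=39; A:t6 B:t5
  7. max(6,4)=6c; end=45; A:t6 B:t7
  8. max(9,7)=9c; end=54; A:t8 B:t7
  9. 4=4c; end=58; A:t8 B:t7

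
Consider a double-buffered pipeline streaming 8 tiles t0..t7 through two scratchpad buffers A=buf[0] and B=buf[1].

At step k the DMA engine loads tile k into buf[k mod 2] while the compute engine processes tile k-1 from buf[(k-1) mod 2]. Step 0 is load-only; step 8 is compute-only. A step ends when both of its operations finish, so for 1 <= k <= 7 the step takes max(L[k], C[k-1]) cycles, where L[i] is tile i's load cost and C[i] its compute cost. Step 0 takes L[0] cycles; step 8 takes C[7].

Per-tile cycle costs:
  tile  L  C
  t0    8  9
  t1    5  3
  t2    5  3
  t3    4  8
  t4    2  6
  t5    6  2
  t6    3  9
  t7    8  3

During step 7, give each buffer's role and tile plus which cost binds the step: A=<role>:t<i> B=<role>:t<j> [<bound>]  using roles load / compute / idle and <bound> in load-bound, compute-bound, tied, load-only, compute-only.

  0. 8=8c; end=8; A:t0 B:-
  1. max(5,9)=9c; end=17; A:t0 B:t1
  2. max(5,3)=5c; end=22; A:t2 B:t1
  3. max(4,3)=4c; end=26; A:t2 B:t3
  4. max(2,8)=8c; end=34; A:t4 B:t3
  5. max(6,6)=6c; end=40; A:t4 B:t5
  6. max(3,2)=3c; end=43; A:t6 B:t5
  7. max(8,9)=9c; end=52; A:t6 B:t7
  8. 3=3c; end=55; A:t6 B:t7

step 7: A=compute:t6 B=load:t7 [compute-bound]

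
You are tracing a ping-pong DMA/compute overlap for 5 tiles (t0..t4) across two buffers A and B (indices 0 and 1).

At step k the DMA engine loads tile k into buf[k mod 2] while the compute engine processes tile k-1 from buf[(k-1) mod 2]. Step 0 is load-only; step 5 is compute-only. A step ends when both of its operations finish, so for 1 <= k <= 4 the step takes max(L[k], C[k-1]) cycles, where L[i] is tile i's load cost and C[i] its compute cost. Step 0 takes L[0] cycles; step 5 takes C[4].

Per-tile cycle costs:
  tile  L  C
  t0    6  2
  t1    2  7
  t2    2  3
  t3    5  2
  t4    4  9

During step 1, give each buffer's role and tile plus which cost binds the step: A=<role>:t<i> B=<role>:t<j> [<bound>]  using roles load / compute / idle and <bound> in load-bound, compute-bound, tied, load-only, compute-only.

  0. 6=6c; end=6; A:t0 B:-
  1. max(2,2)=2c; end=8; A:t0 B:t1
  2. max(2,7)=7c; end=15; A:t2 B:t1
  3. max(5,3)=5c; end=20; A:t2 B:t3
  4. max(4,2)=4c; end=24; A:t4 B:t3
  5. 9=9c; end=33; A:t4 B:t3

step 1: A=compute:t0 B=load:t1 [tied]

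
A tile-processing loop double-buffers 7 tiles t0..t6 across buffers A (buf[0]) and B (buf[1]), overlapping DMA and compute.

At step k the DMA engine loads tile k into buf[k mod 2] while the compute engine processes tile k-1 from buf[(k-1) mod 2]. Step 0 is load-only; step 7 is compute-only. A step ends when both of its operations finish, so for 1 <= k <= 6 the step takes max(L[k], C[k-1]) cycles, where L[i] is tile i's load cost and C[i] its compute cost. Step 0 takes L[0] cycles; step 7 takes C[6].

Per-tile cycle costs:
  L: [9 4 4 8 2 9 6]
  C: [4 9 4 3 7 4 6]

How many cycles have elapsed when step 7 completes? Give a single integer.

end_cycle[7] = 54

step 0: L[0]=9 → dur=9, Σ=9 | A=load:t0 B=idle [load-only]
step 1: L[1]=4 C[0]=4 → dur=4, Σ=13 | A=compute:t0 B=load:t1 [tied]
step 2: L[2]=4 C[1]=9 → dur=9, Σ=22 | A=load:t2 B=compute:t1 [compute-bound]
step 3: L[3]=8 C[2]=4 → dur=8, Σ=30 | A=compute:t2 B=load:t3 [load-bound]
step 4: L[4]=2 C[3]=3 → dur=3, Σ=33 | A=load:t4 B=compute:t3 [compute-bound]
step 5: L[5]=9 C[4]=7 → dur=9, Σ=42 | A=compute:t4 B=load:t5 [load-bound]
step 6: L[6]=6 C[5]=4 → dur=6, Σ=48 | A=load:t6 B=compute:t5 [load-bound]
step 7: C[6]=6 → dur=6, Σ=54 | A=compute:t6 B=idle [compute-only]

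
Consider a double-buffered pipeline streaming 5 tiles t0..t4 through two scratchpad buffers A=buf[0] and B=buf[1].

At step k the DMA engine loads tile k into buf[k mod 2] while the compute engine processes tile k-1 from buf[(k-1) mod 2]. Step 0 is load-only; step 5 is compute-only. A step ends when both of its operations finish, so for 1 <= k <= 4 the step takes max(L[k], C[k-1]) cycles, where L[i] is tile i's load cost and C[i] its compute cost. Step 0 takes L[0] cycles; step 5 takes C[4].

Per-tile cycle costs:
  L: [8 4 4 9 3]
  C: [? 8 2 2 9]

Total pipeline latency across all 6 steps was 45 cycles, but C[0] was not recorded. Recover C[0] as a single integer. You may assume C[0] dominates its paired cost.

C[0] = 8

step 0: dur = L[0]=8 = 8
step 1: dur = max(L[1]=4, C[0]=?) = C[0]  (unknown; binding)
step 2: dur = max(L[2]=4, C[1]=8) = 8
step 3: dur = max(L[3]=9, C[2]=2) = 9
step 4: dur = max(L[4]=3, C[3]=2) = 3
step 5: dur = C[4]=9 = 9
sum of known step durations = 37
dur[1] = total - known = 45 - 37 = 8
C[0] is the binding max in step 1, so C[0] = dur[1] = 8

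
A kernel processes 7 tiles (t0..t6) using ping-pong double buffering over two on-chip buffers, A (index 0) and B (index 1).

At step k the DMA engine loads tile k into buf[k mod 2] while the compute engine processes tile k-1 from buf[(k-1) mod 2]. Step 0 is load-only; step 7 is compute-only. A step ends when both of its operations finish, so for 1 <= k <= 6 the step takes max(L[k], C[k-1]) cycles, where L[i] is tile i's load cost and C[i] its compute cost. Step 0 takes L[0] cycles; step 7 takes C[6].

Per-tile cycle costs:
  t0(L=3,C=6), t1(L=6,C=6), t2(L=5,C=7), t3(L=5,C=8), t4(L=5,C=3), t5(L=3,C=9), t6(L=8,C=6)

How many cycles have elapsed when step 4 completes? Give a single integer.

end_cycle[4] = 30

  0. 3=3c; end=3; A:t0 B:-
  1. max(6,6)=6c; end=9; A:t0 B:t1
  2. max(5,6)=6c; end=15; A:t2 B:t1
  3. max(5,7)=7c; end=22; A:t2 B:t3
  4. max(5,8)=8c; end=30; A:t4 B:t3
  5. max(3,3)=3c; end=33; A:t4 B:t5
  6. max(8,9)=9c; end=42; A:t6 B:t5
  7. 6=6c; end=48; A:t6 B:t5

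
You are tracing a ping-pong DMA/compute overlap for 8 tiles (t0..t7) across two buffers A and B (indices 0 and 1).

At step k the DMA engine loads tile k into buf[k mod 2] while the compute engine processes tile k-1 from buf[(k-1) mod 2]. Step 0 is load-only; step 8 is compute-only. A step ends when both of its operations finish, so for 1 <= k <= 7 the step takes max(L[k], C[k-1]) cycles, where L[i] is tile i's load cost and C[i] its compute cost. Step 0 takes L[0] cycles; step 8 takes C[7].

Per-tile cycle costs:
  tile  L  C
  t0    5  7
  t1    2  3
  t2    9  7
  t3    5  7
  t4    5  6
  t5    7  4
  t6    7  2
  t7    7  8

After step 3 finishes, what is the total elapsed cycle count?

k=0 load=t0/5c comp=- wait=5 total=5
k=1 load=t1/2c comp=t0/7c wait=7 total=12
k=2 load=t2/9c comp=t1/3c wait=9 total=21
k=3 load=t3/5c comp=t2/7c wait=7 total=28
k=4 load=t4/5c comp=t3/7c wait=7 total=35
k=5 load=t5/7c comp=t4/6c wait=7 total=42
k=6 load=t6/7c comp=t5/4c wait=7 total=49
k=7 load=t7/7c comp=t6/2c wait=7 total=56
k=8 load=- comp=t7/8c wait=8 total=64

end_cycle[3] = 28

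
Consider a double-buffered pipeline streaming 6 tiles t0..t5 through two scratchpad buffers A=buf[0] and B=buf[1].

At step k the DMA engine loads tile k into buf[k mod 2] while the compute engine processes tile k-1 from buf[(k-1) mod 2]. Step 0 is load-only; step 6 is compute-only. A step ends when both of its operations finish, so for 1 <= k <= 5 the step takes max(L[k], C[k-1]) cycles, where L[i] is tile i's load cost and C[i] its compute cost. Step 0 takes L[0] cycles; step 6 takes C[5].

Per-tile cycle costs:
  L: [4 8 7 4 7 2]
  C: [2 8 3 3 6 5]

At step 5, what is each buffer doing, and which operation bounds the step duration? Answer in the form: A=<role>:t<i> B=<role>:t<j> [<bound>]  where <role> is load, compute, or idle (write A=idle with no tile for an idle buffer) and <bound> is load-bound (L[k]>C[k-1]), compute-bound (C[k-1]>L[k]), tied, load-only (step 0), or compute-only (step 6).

  0. 4=4c; end=4; A:t0 B:-
  1. max(8,2)=8c; end=12; A:t0 B:t1
  2. max(7,8)=8c; end=20; A:t2 B:t1
  3. max(4,3)=4c; end=24; A:t2 B:t3
  4. max(7,3)=7c; end=31; A:t4 B:t3
  5. max(2,6)=6c; end=37; A:t4 B:t5
  6. 5=5c; end=42; A:t4 B:t5

step 5: A=compute:t4 B=load:t5 [compute-bound]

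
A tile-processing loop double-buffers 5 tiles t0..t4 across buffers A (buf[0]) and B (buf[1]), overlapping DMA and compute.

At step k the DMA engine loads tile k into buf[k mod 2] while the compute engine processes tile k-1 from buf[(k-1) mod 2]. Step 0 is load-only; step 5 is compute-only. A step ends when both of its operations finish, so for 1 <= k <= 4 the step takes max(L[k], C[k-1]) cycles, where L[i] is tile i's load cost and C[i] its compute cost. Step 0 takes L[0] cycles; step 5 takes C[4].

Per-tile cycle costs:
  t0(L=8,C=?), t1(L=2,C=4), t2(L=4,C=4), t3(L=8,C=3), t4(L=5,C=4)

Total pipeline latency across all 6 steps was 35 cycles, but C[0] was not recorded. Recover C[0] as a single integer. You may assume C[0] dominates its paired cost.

C[0] = 6

step 0: dur = L[0]=8 = 8
step 1: dur = max(L[1]=2, C[0]=?) = C[0]  (unknown; binding)
step 2: dur = max(L[2]=4, C[1]=4) = 4
step 3: dur = max(L[3]=8, C[2]=4) = 8
step 4: dur = max(L[4]=5, C[3]=3) = 5
step 5: dur = C[4]=4 = 4
sum of known step durations = 29
dur[1] = total - known = 35 - 29 = 6
C[0] is the binding max in step 1, so C[0] = dur[1] = 6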